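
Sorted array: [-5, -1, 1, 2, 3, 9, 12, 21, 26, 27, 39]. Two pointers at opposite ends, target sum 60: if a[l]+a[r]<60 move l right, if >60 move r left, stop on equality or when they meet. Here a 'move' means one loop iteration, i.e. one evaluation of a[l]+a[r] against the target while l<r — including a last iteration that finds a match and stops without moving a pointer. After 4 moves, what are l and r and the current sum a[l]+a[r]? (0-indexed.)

[0,10] -5+39=34 <60 → l++
[1,10] -1+39=38 <60 → l++
[2,10] 1+39=40 <60 → l++
[3,10] 2+39=41 <60 → l++

l=4, r=10, sum=42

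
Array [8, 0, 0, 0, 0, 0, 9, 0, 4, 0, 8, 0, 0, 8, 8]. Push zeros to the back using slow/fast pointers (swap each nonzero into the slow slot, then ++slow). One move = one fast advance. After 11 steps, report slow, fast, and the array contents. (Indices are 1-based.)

(s=1,f=1) a[fast]=8≠0 swap→a[1]=8 → slow++,fast++
(s=2,f=2) a[fast]=0 → fast++
(s=2,f=3) a[fast]=0 → fast++
(s=2,f=4) a[fast]=0 → fast++
(s=2,f=5) a[fast]=0 → fast++
(s=2,f=6) a[fast]=0 → fast++
(s=2,f=7) a[fast]=9≠0 swap→a[2]=9 → slow++,fast++
(s=3,f=8) a[fast]=0 → fast++
(s=3,f=9) a[fast]=4≠0 swap→a[3]=4 → slow++,fast++
(s=4,f=10) a[fast]=0 → fast++
(s=4,f=11) a[fast]=8≠0 swap→a[4]=8 → slow++,fast++

slow=5, fast=12, a=[8, 9, 4, 8, 0, 0, 0, 0, 0, 0, 0, 0, 0, 8, 8]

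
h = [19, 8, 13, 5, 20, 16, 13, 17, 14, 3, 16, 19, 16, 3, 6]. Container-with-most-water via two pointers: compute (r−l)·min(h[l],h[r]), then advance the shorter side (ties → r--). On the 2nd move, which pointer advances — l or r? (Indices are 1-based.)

r

l=1 r=15: min(19,6)*14=84 best=84 *, r--
l=1 r=14: min(19,3)*13=39 best=84, r--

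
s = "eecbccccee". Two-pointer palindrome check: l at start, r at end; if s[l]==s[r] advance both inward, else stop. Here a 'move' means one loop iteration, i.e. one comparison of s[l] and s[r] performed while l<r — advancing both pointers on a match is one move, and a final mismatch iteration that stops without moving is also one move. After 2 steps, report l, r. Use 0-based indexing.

[0,9] 'e'=='e' → l++,r--
[1,8] 'e'=='e' → l++,r--

l=2, r=7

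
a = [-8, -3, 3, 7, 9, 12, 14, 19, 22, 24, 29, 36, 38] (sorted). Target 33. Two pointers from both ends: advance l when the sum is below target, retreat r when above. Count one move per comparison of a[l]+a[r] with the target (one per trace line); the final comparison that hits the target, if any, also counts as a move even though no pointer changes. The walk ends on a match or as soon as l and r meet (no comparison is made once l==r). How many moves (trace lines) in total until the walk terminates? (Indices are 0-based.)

[0,12] -8+38=30 <33 → l++
[1,12] -3+38=35 >33 → r--
[1,11] -3+36=33 → found

3 moves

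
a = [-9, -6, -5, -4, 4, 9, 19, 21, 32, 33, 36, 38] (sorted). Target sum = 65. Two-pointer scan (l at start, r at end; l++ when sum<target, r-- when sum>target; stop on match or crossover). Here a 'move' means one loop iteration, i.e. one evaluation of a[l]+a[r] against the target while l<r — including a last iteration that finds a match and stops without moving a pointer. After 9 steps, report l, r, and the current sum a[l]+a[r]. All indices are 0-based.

l=8, r=10, sum=68

l=0 r=11: -9+38=29 <65, l++
l=1 r=11: -6+38=32 <65, l++
l=2 r=11: -5+38=33 <65, l++
l=3 r=11: -4+38=34 <65, l++
l=4 r=11: 4+38=42 <65, l++
l=5 r=11: 9+38=47 <65, l++
l=6 r=11: 19+38=57 <65, l++
l=7 r=11: 21+38=59 <65, l++
l=8 r=11: 32+38=70 >65, r--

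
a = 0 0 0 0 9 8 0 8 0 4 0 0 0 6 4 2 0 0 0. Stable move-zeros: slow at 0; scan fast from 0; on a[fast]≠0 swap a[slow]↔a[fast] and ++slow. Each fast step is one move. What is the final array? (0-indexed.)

(s=0,f=0) a[fast]=0 → fast++
(s=0,f=1) a[fast]=0 → fast++
(s=0,f=2) a[fast]=0 → fast++
(s=0,f=3) a[fast]=0 → fast++
(s=0,f=4) a[fast]=9≠0 swap→a[0]=9 → slow++,fast++
(s=1,f=5) a[fast]=8≠0 swap→a[1]=8 → slow++,fast++
(s=2,f=6) a[fast]=0 → fast++
(s=2,f=7) a[fast]=8≠0 swap→a[2]=8 → slow++,fast++
(s=3,f=8) a[fast]=0 → fast++
(s=3,f=9) a[fast]=4≠0 swap→a[3]=4 → slow++,fast++
(s=4,f=10) a[fast]=0 → fast++
(s=4,f=11) a[fast]=0 → fast++
(s=4,f=12) a[fast]=0 → fast++
(s=4,f=13) a[fast]=6≠0 swap→a[4]=6 → slow++,fast++
(s=5,f=14) a[fast]=4≠0 swap→a[5]=4 → slow++,fast++
(s=6,f=15) a[fast]=2≠0 swap→a[6]=2 → slow++,fast++
(s=7,f=16) a[fast]=0 → fast++
(s=7,f=17) a[fast]=0 → fast++
(s=7,f=18) a[fast]=0 → fast++

[9, 8, 8, 4, 6, 4, 2, 0, 0, 0, 0, 0, 0, 0, 0, 0, 0, 0, 0]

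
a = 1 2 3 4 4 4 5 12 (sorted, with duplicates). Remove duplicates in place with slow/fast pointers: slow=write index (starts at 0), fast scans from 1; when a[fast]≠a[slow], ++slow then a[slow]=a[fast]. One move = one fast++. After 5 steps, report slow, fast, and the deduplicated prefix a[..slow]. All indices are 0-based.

slow=3, fast=6, prefix=[1, 2, 3, 4]

slow=0 fast=1: a[fast]=2≠a[slow]=1 write a[1]=2, slow++,fast++
slow=1 fast=2: a[fast]=3≠a[slow]=2 write a[2]=3, slow++,fast++
slow=2 fast=3: a[fast]=4≠a[slow]=3 write a[3]=4, slow++,fast++
slow=3 fast=4: a[fast]=4=a[slow] dup, fast++
slow=3 fast=5: a[fast]=4=a[slow] dup, fast++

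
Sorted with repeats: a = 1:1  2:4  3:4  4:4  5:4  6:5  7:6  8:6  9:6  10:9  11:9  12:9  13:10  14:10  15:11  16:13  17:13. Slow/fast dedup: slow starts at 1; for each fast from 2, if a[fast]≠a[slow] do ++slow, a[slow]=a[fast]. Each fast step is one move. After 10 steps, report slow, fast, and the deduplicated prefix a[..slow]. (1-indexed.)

slow=5, fast=12, prefix=[1, 4, 5, 6, 9]

(s=1,f=2) a[fast]=4≠a[slow]=1 write a[2]=4 → slow++,fast++
(s=2,f=3) a[fast]=4=a[slow] dup → fast++
(s=2,f=4) a[fast]=4=a[slow] dup → fast++
(s=2,f=5) a[fast]=4=a[slow] dup → fast++
(s=2,f=6) a[fast]=5≠a[slow]=4 write a[3]=5 → slow++,fast++
(s=3,f=7) a[fast]=6≠a[slow]=5 write a[4]=6 → slow++,fast++
(s=4,f=8) a[fast]=6=a[slow] dup → fast++
(s=4,f=9) a[fast]=6=a[slow] dup → fast++
(s=4,f=10) a[fast]=9≠a[slow]=6 write a[5]=9 → slow++,fast++
(s=5,f=11) a[fast]=9=a[slow] dup → fast++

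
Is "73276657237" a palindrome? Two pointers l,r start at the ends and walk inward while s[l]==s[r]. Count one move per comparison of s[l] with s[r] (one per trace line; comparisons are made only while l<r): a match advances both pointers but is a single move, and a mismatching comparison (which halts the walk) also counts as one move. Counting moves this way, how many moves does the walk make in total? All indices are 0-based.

[0,10] '7'=='7' → l++,r--
[1,9] '3'=='3' → l++,r--
[2,8] '2'=='2' → l++,r--
[3,7] '7'=='7' → l++,r--
[4,6] '6'!='5' → stop

5 moves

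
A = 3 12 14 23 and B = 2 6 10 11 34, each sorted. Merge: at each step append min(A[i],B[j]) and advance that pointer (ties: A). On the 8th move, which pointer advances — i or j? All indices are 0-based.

i=0 j=0: A[i]=3>B[j]=2 take 2, j++
i=0 j=1: A[i]=3<=B[j]=6 take 3, i++
i=1 j=1: A[i]=12>B[j]=6 take 6, j++
i=1 j=2: A[i]=12>B[j]=10 take 10, j++
i=1 j=3: A[i]=12>B[j]=11 take 11, j++
i=1 j=4: A[i]=12<=B[j]=34 take 12, i++
i=2 j=4: A[i]=14<=B[j]=34 take 14, i++
i=3 j=4: A[i]=23<=B[j]=34 take 23, i++

i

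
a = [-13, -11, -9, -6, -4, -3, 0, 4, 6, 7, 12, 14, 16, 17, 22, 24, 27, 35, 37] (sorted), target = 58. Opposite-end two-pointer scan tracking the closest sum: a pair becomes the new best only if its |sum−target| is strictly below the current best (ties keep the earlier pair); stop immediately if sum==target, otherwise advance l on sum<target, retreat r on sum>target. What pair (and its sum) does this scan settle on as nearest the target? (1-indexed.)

[1,19] -13+37=24 d=34 * → l++
[2,19] -11+37=26 d=32 * → l++
[3,19] -9+37=28 d=30 * → l++
[4,19] -6+37=31 d=27 * → l++
[5,19] -4+37=33 d=25 * → l++
[6,19] -3+37=34 d=24 * → l++
[7,19] 0+37=37 d=21 * → l++
[8,19] 4+37=41 d=17 * → l++
[9,19] 6+37=43 d=15 * → l++
[10,19] 7+37=44 d=14 * → l++
[11,19] 12+37=49 d=9 * → l++
[12,19] 14+37=51 d=7 * → l++
[13,19] 16+37=53 d=5 * → l++
[14,19] 17+37=54 d=4 * → l++
[15,19] 22+37=59 d=1 * → r--
[15,18] 22+35=57 d=1 → l++
[16,18] 24+35=59 d=1 → r--
[16,17] 24+27=51 d=7 → l++

pair (22, 37) with sum 59 (|Δ|=1)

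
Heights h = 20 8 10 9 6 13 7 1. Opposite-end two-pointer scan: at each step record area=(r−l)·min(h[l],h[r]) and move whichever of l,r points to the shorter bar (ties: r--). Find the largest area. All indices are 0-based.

max area = 65

[0,7] min(20,1)*7=7 best=7 * → r--
[0,6] min(20,7)*6=42 best=42 * → r--
[0,5] min(20,13)*5=65 best=65 * → r--
[0,4] min(20,6)*4=24 best=65 → r--
[0,3] min(20,9)*3=27 best=65 → r--
[0,2] min(20,10)*2=20 best=65 → r--
[0,1] min(20,8)*1=8 best=65 → r--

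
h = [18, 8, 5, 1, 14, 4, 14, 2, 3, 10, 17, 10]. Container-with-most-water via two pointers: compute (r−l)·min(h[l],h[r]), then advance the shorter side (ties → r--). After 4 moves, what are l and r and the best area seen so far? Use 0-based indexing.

l=0, r=7, best area=170

l=0 r=11: min(18,10)*11=110 best=110 *, r--
l=0 r=10: min(18,17)*10=170 best=170 *, r--
l=0 r=9: min(18,10)*9=90 best=170, r--
l=0 r=8: min(18,3)*8=24 best=170, r--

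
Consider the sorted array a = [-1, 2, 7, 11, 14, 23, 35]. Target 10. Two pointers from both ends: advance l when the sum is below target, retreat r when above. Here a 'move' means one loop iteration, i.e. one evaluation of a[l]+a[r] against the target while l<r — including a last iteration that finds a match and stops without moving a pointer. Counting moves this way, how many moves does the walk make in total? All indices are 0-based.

4 moves

l=0 r=6: -1+35=34 >10, r--
l=0 r=5: -1+23=22 >10, r--
l=0 r=4: -1+14=13 >10, r--
l=0 r=3: -1+11=10, found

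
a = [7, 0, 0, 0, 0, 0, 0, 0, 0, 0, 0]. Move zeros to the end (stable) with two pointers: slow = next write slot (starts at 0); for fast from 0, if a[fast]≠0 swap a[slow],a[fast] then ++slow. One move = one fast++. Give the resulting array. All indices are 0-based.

(s=0,f=0) a[fast]=7≠0 swap→a[0]=7 → slow++,fast++
(s=1,f=1) a[fast]=0 → fast++
(s=1,f=2) a[fast]=0 → fast++
(s=1,f=3) a[fast]=0 → fast++
(s=1,f=4) a[fast]=0 → fast++
(s=1,f=5) a[fast]=0 → fast++
(s=1,f=6) a[fast]=0 → fast++
(s=1,f=7) a[fast]=0 → fast++
(s=1,f=8) a[fast]=0 → fast++
(s=1,f=9) a[fast]=0 → fast++
(s=1,f=10) a[fast]=0 → fast++

[7, 0, 0, 0, 0, 0, 0, 0, 0, 0, 0]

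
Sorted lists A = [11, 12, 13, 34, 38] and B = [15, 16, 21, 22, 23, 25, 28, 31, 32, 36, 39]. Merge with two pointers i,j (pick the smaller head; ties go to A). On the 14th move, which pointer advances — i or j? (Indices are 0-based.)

j

i=0 j=0: A[i]=11<=B[j]=15 take 11, i++
i=1 j=0: A[i]=12<=B[j]=15 take 12, i++
i=2 j=0: A[i]=13<=B[j]=15 take 13, i++
i=3 j=0: A[i]=34>B[j]=15 take 15, j++
i=3 j=1: A[i]=34>B[j]=16 take 16, j++
i=3 j=2: A[i]=34>B[j]=21 take 21, j++
i=3 j=3: A[i]=34>B[j]=22 take 22, j++
i=3 j=4: A[i]=34>B[j]=23 take 23, j++
i=3 j=5: A[i]=34>B[j]=25 take 25, j++
i=3 j=6: A[i]=34>B[j]=28 take 28, j++
i=3 j=7: A[i]=34>B[j]=31 take 31, j++
i=3 j=8: A[i]=34>B[j]=32 take 32, j++
i=3 j=9: A[i]=34<=B[j]=36 take 34, i++
i=4 j=9: A[i]=38>B[j]=36 take 36, j++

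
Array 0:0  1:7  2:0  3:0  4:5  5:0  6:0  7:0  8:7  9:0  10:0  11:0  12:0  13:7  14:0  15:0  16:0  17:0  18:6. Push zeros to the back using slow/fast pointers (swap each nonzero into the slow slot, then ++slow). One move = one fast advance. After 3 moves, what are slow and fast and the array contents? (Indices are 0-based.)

slow=1, fast=3, a=[7, 0, 0, 0, 5, 0, 0, 0, 7, 0, 0, 0, 0, 7, 0, 0, 0, 0, 6]

(s=0,f=0) a[fast]=0 → fast++
(s=0,f=1) a[fast]=7≠0 swap→a[0]=7 → slow++,fast++
(s=1,f=2) a[fast]=0 → fast++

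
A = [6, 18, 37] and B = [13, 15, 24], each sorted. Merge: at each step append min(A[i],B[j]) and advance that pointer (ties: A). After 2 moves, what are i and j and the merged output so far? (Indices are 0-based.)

i=0 j=0: A[i]=6<=B[j]=13 take 6, i++
i=1 j=0: A[i]=18>B[j]=13 take 13, j++

i=1, j=1, merged so far=[6, 13]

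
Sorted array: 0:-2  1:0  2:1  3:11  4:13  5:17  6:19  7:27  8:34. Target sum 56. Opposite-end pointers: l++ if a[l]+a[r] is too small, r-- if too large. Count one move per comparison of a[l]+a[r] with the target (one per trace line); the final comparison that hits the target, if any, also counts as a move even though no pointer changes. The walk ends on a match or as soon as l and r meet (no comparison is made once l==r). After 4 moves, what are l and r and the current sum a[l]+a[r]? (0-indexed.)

l=4, r=8, sum=47

l=0 r=8: -2+34=32 <56, l++
l=1 r=8: 0+34=34 <56, l++
l=2 r=8: 1+34=35 <56, l++
l=3 r=8: 11+34=45 <56, l++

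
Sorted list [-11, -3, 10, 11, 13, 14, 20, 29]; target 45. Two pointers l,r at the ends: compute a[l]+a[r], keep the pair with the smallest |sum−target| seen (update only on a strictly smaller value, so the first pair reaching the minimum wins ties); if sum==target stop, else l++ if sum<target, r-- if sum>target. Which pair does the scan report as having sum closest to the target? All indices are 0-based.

[0,7] -11+29=18 d=27 * → l++
[1,7] -3+29=26 d=19 * → l++
[2,7] 10+29=39 d=6 * → l++
[3,7] 11+29=40 d=5 * → l++
[4,7] 13+29=42 d=3 * → l++
[5,7] 14+29=43 d=2 * → l++
[6,7] 20+29=49 d=4 → r--

pair (14, 29) with sum 43 (|Δ|=2)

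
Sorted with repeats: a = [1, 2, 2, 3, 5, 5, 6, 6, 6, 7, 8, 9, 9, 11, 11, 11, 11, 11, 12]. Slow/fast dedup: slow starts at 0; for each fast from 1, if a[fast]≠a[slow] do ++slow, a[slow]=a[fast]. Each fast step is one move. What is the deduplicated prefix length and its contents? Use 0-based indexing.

(s=0,f=1) a[fast]=2≠a[slow]=1 write a[1]=2 → slow++,fast++
(s=1,f=2) a[fast]=2=a[slow] dup → fast++
(s=1,f=3) a[fast]=3≠a[slow]=2 write a[2]=3 → slow++,fast++
(s=2,f=4) a[fast]=5≠a[slow]=3 write a[3]=5 → slow++,fast++
(s=3,f=5) a[fast]=5=a[slow] dup → fast++
(s=3,f=6) a[fast]=6≠a[slow]=5 write a[4]=6 → slow++,fast++
(s=4,f=7) a[fast]=6=a[slow] dup → fast++
(s=4,f=8) a[fast]=6=a[slow] dup → fast++
(s=4,f=9) a[fast]=7≠a[slow]=6 write a[5]=7 → slow++,fast++
(s=5,f=10) a[fast]=8≠a[slow]=7 write a[6]=8 → slow++,fast++
(s=6,f=11) a[fast]=9≠a[slow]=8 write a[7]=9 → slow++,fast++
(s=7,f=12) a[fast]=9=a[slow] dup → fast++
(s=7,f=13) a[fast]=11≠a[slow]=9 write a[8]=11 → slow++,fast++
(s=8,f=14) a[fast]=11=a[slow] dup → fast++
(s=8,f=15) a[fast]=11=a[slow] dup → fast++
(s=8,f=16) a[fast]=11=a[slow] dup → fast++
(s=8,f=17) a[fast]=11=a[slow] dup → fast++
(s=8,f=18) a[fast]=12≠a[slow]=11 write a[9]=12 → slow++,fast++

length 10; prefix = [1, 2, 3, 5, 6, 7, 8, 9, 11, 12]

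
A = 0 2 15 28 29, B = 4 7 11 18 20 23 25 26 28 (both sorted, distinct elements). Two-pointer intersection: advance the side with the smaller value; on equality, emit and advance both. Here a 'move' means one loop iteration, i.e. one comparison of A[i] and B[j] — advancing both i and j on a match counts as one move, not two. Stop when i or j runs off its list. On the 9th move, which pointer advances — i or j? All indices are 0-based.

j

i=0 j=0: 0<4, i++
i=1 j=0: 2<4, i++
i=2 j=0: 15>4, j++
i=2 j=1: 15>7, j++
i=2 j=2: 15>11, j++
i=2 j=3: 15<18, i++
i=3 j=3: 28>18, j++
i=3 j=4: 28>20, j++
i=3 j=5: 28>23, j++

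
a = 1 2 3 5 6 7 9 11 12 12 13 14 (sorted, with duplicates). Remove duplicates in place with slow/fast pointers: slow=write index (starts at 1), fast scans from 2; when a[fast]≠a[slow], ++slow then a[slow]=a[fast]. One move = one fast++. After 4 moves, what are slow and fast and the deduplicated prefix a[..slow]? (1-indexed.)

(s=1,f=2) a[fast]=2≠a[slow]=1 write a[2]=2 → slow++,fast++
(s=2,f=3) a[fast]=3≠a[slow]=2 write a[3]=3 → slow++,fast++
(s=3,f=4) a[fast]=5≠a[slow]=3 write a[4]=5 → slow++,fast++
(s=4,f=5) a[fast]=6≠a[slow]=5 write a[5]=6 → slow++,fast++

slow=5, fast=6, prefix=[1, 2, 3, 5, 6]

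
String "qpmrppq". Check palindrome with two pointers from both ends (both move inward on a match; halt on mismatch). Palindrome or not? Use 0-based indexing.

not a palindrome (mismatch at 2,4)

[0,6] 'q'=='q' → l++,r--
[1,5] 'p'=='p' → l++,r--
[2,4] 'm'!='p' → stop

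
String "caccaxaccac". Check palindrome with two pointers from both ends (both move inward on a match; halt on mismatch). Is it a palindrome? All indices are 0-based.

palindrome

l=0 r=10: 'c'=='c', l++,r--
l=1 r=9: 'a'=='a', l++,r--
l=2 r=8: 'c'=='c', l++,r--
l=3 r=7: 'c'=='c', l++,r--
l=4 r=6: 'a'=='a', l++,r--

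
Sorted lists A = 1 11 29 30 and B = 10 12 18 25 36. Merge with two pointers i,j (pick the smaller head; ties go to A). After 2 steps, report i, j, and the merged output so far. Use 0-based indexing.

i=0 j=0: A[i]=1<=B[j]=10 take 1, i++
i=1 j=0: A[i]=11>B[j]=10 take 10, j++

i=1, j=1, merged so far=[1, 10]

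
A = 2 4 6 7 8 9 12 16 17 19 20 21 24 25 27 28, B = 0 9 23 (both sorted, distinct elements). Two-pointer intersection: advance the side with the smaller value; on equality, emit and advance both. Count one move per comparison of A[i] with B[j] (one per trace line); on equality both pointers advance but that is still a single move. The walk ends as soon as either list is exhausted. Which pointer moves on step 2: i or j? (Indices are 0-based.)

[i=0,j=0] 2>0 → j++
[i=0,j=1] 2<9 → i++

i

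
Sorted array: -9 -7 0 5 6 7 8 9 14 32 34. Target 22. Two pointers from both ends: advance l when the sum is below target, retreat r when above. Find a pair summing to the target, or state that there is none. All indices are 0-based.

[0,10] -9+34=25 >22 → r--
[0,9] -9+32=23 >22 → r--
[0,8] -9+14=5 <22 → l++
[1,8] -7+14=7 <22 → l++
[2,8] 0+14=14 <22 → l++
[3,8] 5+14=19 <22 → l++
[4,8] 6+14=20 <22 → l++
[5,8] 7+14=21 <22 → l++
[6,8] 8+14=22 → found

(8, 14)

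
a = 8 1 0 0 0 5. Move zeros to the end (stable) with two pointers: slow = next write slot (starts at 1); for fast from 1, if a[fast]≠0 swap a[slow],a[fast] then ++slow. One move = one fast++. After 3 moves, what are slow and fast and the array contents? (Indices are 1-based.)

slow=1 fast=1: a[fast]=8≠0 swap→a[1]=8, slow++,fast++
slow=2 fast=2: a[fast]=1≠0 swap→a[2]=1, slow++,fast++
slow=3 fast=3: a[fast]=0, fast++

slow=3, fast=4, a=[8, 1, 0, 0, 0, 5]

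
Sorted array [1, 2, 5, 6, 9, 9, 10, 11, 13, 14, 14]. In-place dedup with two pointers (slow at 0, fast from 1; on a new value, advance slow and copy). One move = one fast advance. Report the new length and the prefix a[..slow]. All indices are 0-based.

length 9; prefix = [1, 2, 5, 6, 9, 10, 11, 13, 14]

(s=0,f=1) a[fast]=2≠a[slow]=1 write a[1]=2 → slow++,fast++
(s=1,f=2) a[fast]=5≠a[slow]=2 write a[2]=5 → slow++,fast++
(s=2,f=3) a[fast]=6≠a[slow]=5 write a[3]=6 → slow++,fast++
(s=3,f=4) a[fast]=9≠a[slow]=6 write a[4]=9 → slow++,fast++
(s=4,f=5) a[fast]=9=a[slow] dup → fast++
(s=4,f=6) a[fast]=10≠a[slow]=9 write a[5]=10 → slow++,fast++
(s=5,f=7) a[fast]=11≠a[slow]=10 write a[6]=11 → slow++,fast++
(s=6,f=8) a[fast]=13≠a[slow]=11 write a[7]=13 → slow++,fast++
(s=7,f=9) a[fast]=14≠a[slow]=13 write a[8]=14 → slow++,fast++
(s=8,f=10) a[fast]=14=a[slow] dup → fast++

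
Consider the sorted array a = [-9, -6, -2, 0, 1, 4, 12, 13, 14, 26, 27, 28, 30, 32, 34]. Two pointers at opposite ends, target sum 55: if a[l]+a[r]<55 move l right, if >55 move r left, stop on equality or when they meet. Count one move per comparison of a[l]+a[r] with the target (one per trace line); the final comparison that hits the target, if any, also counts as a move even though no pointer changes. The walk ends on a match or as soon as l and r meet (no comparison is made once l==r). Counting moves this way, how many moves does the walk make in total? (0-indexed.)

14 moves

[0,14] -9+34=25 <55 → l++
[1,14] -6+34=28 <55 → l++
[2,14] -2+34=32 <55 → l++
[3,14] 0+34=34 <55 → l++
[4,14] 1+34=35 <55 → l++
[5,14] 4+34=38 <55 → l++
[6,14] 12+34=46 <55 → l++
[7,14] 13+34=47 <55 → l++
[8,14] 14+34=48 <55 → l++
[9,14] 26+34=60 >55 → r--
[9,13] 26+32=58 >55 → r--
[9,12] 26+30=56 >55 → r--
[9,11] 26+28=54 <55 → l++
[10,11] 27+28=55 → found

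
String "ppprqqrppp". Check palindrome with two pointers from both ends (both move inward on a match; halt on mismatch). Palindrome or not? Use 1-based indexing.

[1,10] 'p'=='p' → l++,r--
[2,9] 'p'=='p' → l++,r--
[3,8] 'p'=='p' → l++,r--
[4,7] 'r'=='r' → l++,r--
[5,6] 'q'=='q' → l++,r--

palindrome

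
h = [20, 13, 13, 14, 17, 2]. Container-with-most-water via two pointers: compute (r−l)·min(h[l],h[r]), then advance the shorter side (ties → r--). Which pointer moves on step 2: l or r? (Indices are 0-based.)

[0,5] min(20,2)*5=10 best=10 * → r--
[0,4] min(20,17)*4=68 best=68 * → r--

r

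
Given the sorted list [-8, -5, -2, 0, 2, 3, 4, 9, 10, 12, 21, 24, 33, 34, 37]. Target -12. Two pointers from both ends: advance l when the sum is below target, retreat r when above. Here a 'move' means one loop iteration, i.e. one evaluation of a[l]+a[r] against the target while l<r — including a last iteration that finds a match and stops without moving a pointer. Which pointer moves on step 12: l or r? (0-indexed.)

[0,14] -8+37=29 >-12 → r--
[0,13] -8+34=26 >-12 → r--
[0,12] -8+33=25 >-12 → r--
[0,11] -8+24=16 >-12 → r--
[0,10] -8+21=13 >-12 → r--
[0,9] -8+12=4 >-12 → r--
[0,8] -8+10=2 >-12 → r--
[0,7] -8+9=1 >-12 → r--
[0,6] -8+4=-4 >-12 → r--
[0,5] -8+3=-5 >-12 → r--
[0,4] -8+2=-6 >-12 → r--
[0,3] -8+0=-8 >-12 → r--

r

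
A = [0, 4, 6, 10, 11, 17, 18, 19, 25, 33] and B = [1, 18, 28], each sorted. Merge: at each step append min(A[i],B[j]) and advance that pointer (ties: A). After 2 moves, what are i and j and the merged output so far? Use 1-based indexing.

[i=1,j=1] A[i]=0<=B[j]=1 take 0 → i++
[i=2,j=1] A[i]=4>B[j]=1 take 1 → j++

i=2, j=2, merged so far=[0, 1]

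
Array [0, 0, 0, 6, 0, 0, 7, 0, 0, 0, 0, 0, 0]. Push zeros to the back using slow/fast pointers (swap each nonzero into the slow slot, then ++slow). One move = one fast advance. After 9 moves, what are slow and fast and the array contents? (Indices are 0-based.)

slow=2, fast=9, a=[6, 7, 0, 0, 0, 0, 0, 0, 0, 0, 0, 0, 0]

slow=0 fast=0: a[fast]=0, fast++
slow=0 fast=1: a[fast]=0, fast++
slow=0 fast=2: a[fast]=0, fast++
slow=0 fast=3: a[fast]=6≠0 swap→a[0]=6, slow++,fast++
slow=1 fast=4: a[fast]=0, fast++
slow=1 fast=5: a[fast]=0, fast++
slow=1 fast=6: a[fast]=7≠0 swap→a[1]=7, slow++,fast++
slow=2 fast=7: a[fast]=0, fast++
slow=2 fast=8: a[fast]=0, fast++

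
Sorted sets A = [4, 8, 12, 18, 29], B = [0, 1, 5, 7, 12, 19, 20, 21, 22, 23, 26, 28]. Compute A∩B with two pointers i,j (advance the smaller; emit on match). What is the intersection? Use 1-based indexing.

intersection = [12]

[i=1,j=1] 4>0 → j++
[i=1,j=2] 4>1 → j++
[i=1,j=3] 4<5 → i++
[i=2,j=3] 8>5 → j++
[i=2,j=4] 8>7 → j++
[i=2,j=5] 8<12 → i++
[i=3,j=5] 12==12 emit → i++,j++
[i=4,j=6] 18<19 → i++
[i=5,j=6] 29>19 → j++
[i=5,j=7] 29>20 → j++
[i=5,j=8] 29>21 → j++
[i=5,j=9] 29>22 → j++
[i=5,j=10] 29>23 → j++
[i=5,j=11] 29>26 → j++
[i=5,j=12] 29>28 → j++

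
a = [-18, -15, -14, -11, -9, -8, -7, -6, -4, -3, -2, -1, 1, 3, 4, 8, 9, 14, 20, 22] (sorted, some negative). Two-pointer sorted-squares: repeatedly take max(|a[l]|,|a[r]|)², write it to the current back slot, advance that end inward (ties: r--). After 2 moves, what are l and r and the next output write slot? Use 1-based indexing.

l=1, r=18, next write slot=18

l=1 r=20: |-18|<=|22| out[20]=484, r--
l=1 r=19: |-18|<=|20| out[19]=400, r--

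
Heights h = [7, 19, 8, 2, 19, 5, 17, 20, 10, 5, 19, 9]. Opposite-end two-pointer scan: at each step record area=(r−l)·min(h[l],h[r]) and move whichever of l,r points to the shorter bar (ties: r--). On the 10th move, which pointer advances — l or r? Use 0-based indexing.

l

l=0 r=11: min(7,9)*11=77 best=77 *, l++
l=1 r=11: min(19,9)*10=90 best=90 *, r--
l=1 r=10: min(19,19)*9=171 best=171 *, r--
l=1 r=9: min(19,5)*8=40 best=171, r--
l=1 r=8: min(19,10)*7=70 best=171, r--
l=1 r=7: min(19,20)*6=114 best=171, l++
l=2 r=7: min(8,20)*5=40 best=171, l++
l=3 r=7: min(2,20)*4=8 best=171, l++
l=4 r=7: min(19,20)*3=57 best=171, l++
l=5 r=7: min(5,20)*2=10 best=171, l++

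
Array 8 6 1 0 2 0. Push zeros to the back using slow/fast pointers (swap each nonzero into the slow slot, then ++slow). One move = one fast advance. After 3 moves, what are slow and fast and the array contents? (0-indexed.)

slow=0 fast=0: a[fast]=8≠0 swap→a[0]=8, slow++,fast++
slow=1 fast=1: a[fast]=6≠0 swap→a[1]=6, slow++,fast++
slow=2 fast=2: a[fast]=1≠0 swap→a[2]=1, slow++,fast++

slow=3, fast=3, a=[8, 6, 1, 0, 2, 0]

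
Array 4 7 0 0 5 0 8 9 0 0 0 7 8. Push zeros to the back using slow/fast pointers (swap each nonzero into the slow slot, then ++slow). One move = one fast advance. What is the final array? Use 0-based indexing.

[4, 7, 5, 8, 9, 7, 8, 0, 0, 0, 0, 0, 0]

(s=0,f=0) a[fast]=4≠0 swap→a[0]=4 → slow++,fast++
(s=1,f=1) a[fast]=7≠0 swap→a[1]=7 → slow++,fast++
(s=2,f=2) a[fast]=0 → fast++
(s=2,f=3) a[fast]=0 → fast++
(s=2,f=4) a[fast]=5≠0 swap→a[2]=5 → slow++,fast++
(s=3,f=5) a[fast]=0 → fast++
(s=3,f=6) a[fast]=8≠0 swap→a[3]=8 → slow++,fast++
(s=4,f=7) a[fast]=9≠0 swap→a[4]=9 → slow++,fast++
(s=5,f=8) a[fast]=0 → fast++
(s=5,f=9) a[fast]=0 → fast++
(s=5,f=10) a[fast]=0 → fast++
(s=5,f=11) a[fast]=7≠0 swap→a[5]=7 → slow++,fast++
(s=6,f=12) a[fast]=8≠0 swap→a[6]=8 → slow++,fast++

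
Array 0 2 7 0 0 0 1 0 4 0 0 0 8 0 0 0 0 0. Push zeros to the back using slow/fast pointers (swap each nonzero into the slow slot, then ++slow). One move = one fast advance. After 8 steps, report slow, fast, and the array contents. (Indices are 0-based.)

slow=0 fast=0: a[fast]=0, fast++
slow=0 fast=1: a[fast]=2≠0 swap→a[0]=2, slow++,fast++
slow=1 fast=2: a[fast]=7≠0 swap→a[1]=7, slow++,fast++
slow=2 fast=3: a[fast]=0, fast++
slow=2 fast=4: a[fast]=0, fast++
slow=2 fast=5: a[fast]=0, fast++
slow=2 fast=6: a[fast]=1≠0 swap→a[2]=1, slow++,fast++
slow=3 fast=7: a[fast]=0, fast++

slow=3, fast=8, a=[2, 7, 1, 0, 0, 0, 0, 0, 4, 0, 0, 0, 8, 0, 0, 0, 0, 0]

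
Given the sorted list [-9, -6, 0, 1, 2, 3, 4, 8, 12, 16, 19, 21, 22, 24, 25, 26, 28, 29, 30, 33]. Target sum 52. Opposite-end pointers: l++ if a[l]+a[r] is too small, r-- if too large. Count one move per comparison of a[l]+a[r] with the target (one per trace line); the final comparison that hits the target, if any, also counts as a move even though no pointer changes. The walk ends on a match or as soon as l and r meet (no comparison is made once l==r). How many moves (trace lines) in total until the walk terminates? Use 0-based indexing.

11 moves

l=0 r=19: -9+33=24 <52, l++
l=1 r=19: -6+33=27 <52, l++
l=2 r=19: 0+33=33 <52, l++
l=3 r=19: 1+33=34 <52, l++
l=4 r=19: 2+33=35 <52, l++
l=5 r=19: 3+33=36 <52, l++
l=6 r=19: 4+33=37 <52, l++
l=7 r=19: 8+33=41 <52, l++
l=8 r=19: 12+33=45 <52, l++
l=9 r=19: 16+33=49 <52, l++
l=10 r=19: 19+33=52, found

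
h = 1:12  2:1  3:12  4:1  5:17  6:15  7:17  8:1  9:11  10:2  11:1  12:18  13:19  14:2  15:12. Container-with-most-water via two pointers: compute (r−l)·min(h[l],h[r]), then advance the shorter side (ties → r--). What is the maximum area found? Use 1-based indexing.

l=1 r=15: min(12,12)*14=168 best=168 *, r--
l=1 r=14: min(12,2)*13=26 best=168, r--
l=1 r=13: min(12,19)*12=144 best=168, l++
l=2 r=13: min(1,19)*11=11 best=168, l++
l=3 r=13: min(12,19)*10=120 best=168, l++
l=4 r=13: min(1,19)*9=9 best=168, l++
l=5 r=13: min(17,19)*8=136 best=168, l++
l=6 r=13: min(15,19)*7=105 best=168, l++
l=7 r=13: min(17,19)*6=102 best=168, l++
l=8 r=13: min(1,19)*5=5 best=168, l++
l=9 r=13: min(11,19)*4=44 best=168, l++
l=10 r=13: min(2,19)*3=6 best=168, l++
l=11 r=13: min(1,19)*2=2 best=168, l++
l=12 r=13: min(18,19)*1=18 best=168, l++

max area = 168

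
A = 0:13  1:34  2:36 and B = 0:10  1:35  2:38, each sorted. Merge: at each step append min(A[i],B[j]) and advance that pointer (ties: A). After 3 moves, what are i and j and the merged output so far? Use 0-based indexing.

[i=0,j=0] A[i]=13>B[j]=10 take 10 → j++
[i=0,j=1] A[i]=13<=B[j]=35 take 13 → i++
[i=1,j=1] A[i]=34<=B[j]=35 take 34 → i++

i=2, j=1, merged so far=[10, 13, 34]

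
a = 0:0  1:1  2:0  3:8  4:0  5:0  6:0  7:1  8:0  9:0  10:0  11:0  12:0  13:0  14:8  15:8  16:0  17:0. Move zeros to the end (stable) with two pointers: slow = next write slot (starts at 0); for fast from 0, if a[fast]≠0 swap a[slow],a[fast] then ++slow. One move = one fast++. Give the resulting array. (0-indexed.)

slow=0 fast=0: a[fast]=0, fast++
slow=0 fast=1: a[fast]=1≠0 swap→a[0]=1, slow++,fast++
slow=1 fast=2: a[fast]=0, fast++
slow=1 fast=3: a[fast]=8≠0 swap→a[1]=8, slow++,fast++
slow=2 fast=4: a[fast]=0, fast++
slow=2 fast=5: a[fast]=0, fast++
slow=2 fast=6: a[fast]=0, fast++
slow=2 fast=7: a[fast]=1≠0 swap→a[2]=1, slow++,fast++
slow=3 fast=8: a[fast]=0, fast++
slow=3 fast=9: a[fast]=0, fast++
slow=3 fast=10: a[fast]=0, fast++
slow=3 fast=11: a[fast]=0, fast++
slow=3 fast=12: a[fast]=0, fast++
slow=3 fast=13: a[fast]=0, fast++
slow=3 fast=14: a[fast]=8≠0 swap→a[3]=8, slow++,fast++
slow=4 fast=15: a[fast]=8≠0 swap→a[4]=8, slow++,fast++
slow=5 fast=16: a[fast]=0, fast++
slow=5 fast=17: a[fast]=0, fast++

[1, 8, 1, 8, 8, 0, 0, 0, 0, 0, 0, 0, 0, 0, 0, 0, 0, 0]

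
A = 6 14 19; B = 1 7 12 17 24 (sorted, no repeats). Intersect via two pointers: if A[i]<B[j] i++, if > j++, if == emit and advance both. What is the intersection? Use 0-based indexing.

intersection = []

[i=0,j=0] 6>1 → j++
[i=0,j=1] 6<7 → i++
[i=1,j=1] 14>7 → j++
[i=1,j=2] 14>12 → j++
[i=1,j=3] 14<17 → i++
[i=2,j=3] 19>17 → j++
[i=2,j=4] 19<24 → i++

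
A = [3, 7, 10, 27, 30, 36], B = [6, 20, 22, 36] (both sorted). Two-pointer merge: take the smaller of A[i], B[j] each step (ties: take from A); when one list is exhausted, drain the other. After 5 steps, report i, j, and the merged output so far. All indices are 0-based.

i=0 j=0: A[i]=3<=B[j]=6 take 3, i++
i=1 j=0: A[i]=7>B[j]=6 take 6, j++
i=1 j=1: A[i]=7<=B[j]=20 take 7, i++
i=2 j=1: A[i]=10<=B[j]=20 take 10, i++
i=3 j=1: A[i]=27>B[j]=20 take 20, j++

i=3, j=2, merged so far=[3, 6, 7, 10, 20]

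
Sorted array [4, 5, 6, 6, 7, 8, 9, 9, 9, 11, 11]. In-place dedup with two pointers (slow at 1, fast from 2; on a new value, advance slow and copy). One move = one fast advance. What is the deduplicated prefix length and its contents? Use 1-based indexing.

(s=1,f=2) a[fast]=5≠a[slow]=4 write a[2]=5 → slow++,fast++
(s=2,f=3) a[fast]=6≠a[slow]=5 write a[3]=6 → slow++,fast++
(s=3,f=4) a[fast]=6=a[slow] dup → fast++
(s=3,f=5) a[fast]=7≠a[slow]=6 write a[4]=7 → slow++,fast++
(s=4,f=6) a[fast]=8≠a[slow]=7 write a[5]=8 → slow++,fast++
(s=5,f=7) a[fast]=9≠a[slow]=8 write a[6]=9 → slow++,fast++
(s=6,f=8) a[fast]=9=a[slow] dup → fast++
(s=6,f=9) a[fast]=9=a[slow] dup → fast++
(s=6,f=10) a[fast]=11≠a[slow]=9 write a[7]=11 → slow++,fast++
(s=7,f=11) a[fast]=11=a[slow] dup → fast++

length 7; prefix = [4, 5, 6, 7, 8, 9, 11]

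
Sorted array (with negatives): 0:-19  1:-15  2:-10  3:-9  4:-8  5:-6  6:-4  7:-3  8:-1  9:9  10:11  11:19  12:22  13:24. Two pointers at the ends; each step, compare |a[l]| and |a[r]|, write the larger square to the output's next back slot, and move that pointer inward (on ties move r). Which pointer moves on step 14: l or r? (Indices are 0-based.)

l=0 r=13: |-19|<=|24| out[13]=576, r--
l=0 r=12: |-19|<=|22| out[12]=484, r--
l=0 r=11: |-19|<=|19| out[11]=361, r--
l=0 r=10: |-19|>|11| out[10]=361, l++
l=1 r=10: |-15|>|11| out[9]=225, l++
l=2 r=10: |-10|<=|11| out[8]=121, r--
l=2 r=9: |-10|>|9| out[7]=100, l++
l=3 r=9: |-9|<=|9| out[6]=81, r--
l=3 r=8: |-9|>|-1| out[5]=81, l++
l=4 r=8: |-8|>|-1| out[4]=64, l++
l=5 r=8: |-6|>|-1| out[3]=36, l++
l=6 r=8: |-4|>|-1| out[2]=16, l++
l=7 r=8: |-3|>|-1| out[1]=9, l++
l=8 r=8: |-1|<=|-1| out[0]=1, r--

r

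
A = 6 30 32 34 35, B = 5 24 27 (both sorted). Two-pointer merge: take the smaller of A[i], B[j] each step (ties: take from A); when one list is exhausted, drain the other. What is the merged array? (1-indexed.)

[5, 6, 24, 27, 30, 32, 34, 35]

[i=1,j=1] A[i]=6>B[j]=5 take 5 → j++
[i=1,j=2] A[i]=6<=B[j]=24 take 6 → i++
[i=2,j=2] A[i]=30>B[j]=24 take 24 → j++
[i=2,j=3] A[i]=30>B[j]=27 take 27 → j++
[i=2,j=4] B done, take A[i]=30 → i++
[i=3,j=4] B done, take A[i]=32 → i++
[i=4,j=4] B done, take A[i]=34 → i++
[i=5,j=4] B done, take A[i]=35 → i++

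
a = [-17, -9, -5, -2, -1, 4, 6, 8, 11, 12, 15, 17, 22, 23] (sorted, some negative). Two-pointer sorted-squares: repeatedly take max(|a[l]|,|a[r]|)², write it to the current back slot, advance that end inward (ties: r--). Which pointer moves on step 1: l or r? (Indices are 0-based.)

r

[0,13] |-17|<=|23| out[13]=529 → r--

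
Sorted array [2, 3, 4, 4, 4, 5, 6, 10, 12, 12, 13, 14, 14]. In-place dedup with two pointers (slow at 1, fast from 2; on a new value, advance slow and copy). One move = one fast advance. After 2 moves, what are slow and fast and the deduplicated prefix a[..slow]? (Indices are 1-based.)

slow=3, fast=4, prefix=[2, 3, 4]

slow=1 fast=2: a[fast]=3≠a[slow]=2 write a[2]=3, slow++,fast++
slow=2 fast=3: a[fast]=4≠a[slow]=3 write a[3]=4, slow++,fast++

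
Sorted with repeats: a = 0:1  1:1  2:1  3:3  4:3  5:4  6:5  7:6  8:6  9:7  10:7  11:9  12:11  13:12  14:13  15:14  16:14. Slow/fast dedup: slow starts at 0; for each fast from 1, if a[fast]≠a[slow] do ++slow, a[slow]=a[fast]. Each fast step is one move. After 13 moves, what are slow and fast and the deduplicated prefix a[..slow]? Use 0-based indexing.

slow=8, fast=14, prefix=[1, 3, 4, 5, 6, 7, 9, 11, 12]

slow=0 fast=1: a[fast]=1=a[slow] dup, fast++
slow=0 fast=2: a[fast]=1=a[slow] dup, fast++
slow=0 fast=3: a[fast]=3≠a[slow]=1 write a[1]=3, slow++,fast++
slow=1 fast=4: a[fast]=3=a[slow] dup, fast++
slow=1 fast=5: a[fast]=4≠a[slow]=3 write a[2]=4, slow++,fast++
slow=2 fast=6: a[fast]=5≠a[slow]=4 write a[3]=5, slow++,fast++
slow=3 fast=7: a[fast]=6≠a[slow]=5 write a[4]=6, slow++,fast++
slow=4 fast=8: a[fast]=6=a[slow] dup, fast++
slow=4 fast=9: a[fast]=7≠a[slow]=6 write a[5]=7, slow++,fast++
slow=5 fast=10: a[fast]=7=a[slow] dup, fast++
slow=5 fast=11: a[fast]=9≠a[slow]=7 write a[6]=9, slow++,fast++
slow=6 fast=12: a[fast]=11≠a[slow]=9 write a[7]=11, slow++,fast++
slow=7 fast=13: a[fast]=12≠a[slow]=11 write a[8]=12, slow++,fast++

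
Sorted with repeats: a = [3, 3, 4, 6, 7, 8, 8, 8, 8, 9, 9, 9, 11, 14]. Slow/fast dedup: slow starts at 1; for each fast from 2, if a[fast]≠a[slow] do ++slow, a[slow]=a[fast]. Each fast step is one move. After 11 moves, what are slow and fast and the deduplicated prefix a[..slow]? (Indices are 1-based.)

(s=1,f=2) a[fast]=3=a[slow] dup → fast++
(s=1,f=3) a[fast]=4≠a[slow]=3 write a[2]=4 → slow++,fast++
(s=2,f=4) a[fast]=6≠a[slow]=4 write a[3]=6 → slow++,fast++
(s=3,f=5) a[fast]=7≠a[slow]=6 write a[4]=7 → slow++,fast++
(s=4,f=6) a[fast]=8≠a[slow]=7 write a[5]=8 → slow++,fast++
(s=5,f=7) a[fast]=8=a[slow] dup → fast++
(s=5,f=8) a[fast]=8=a[slow] dup → fast++
(s=5,f=9) a[fast]=8=a[slow] dup → fast++
(s=5,f=10) a[fast]=9≠a[slow]=8 write a[6]=9 → slow++,fast++
(s=6,f=11) a[fast]=9=a[slow] dup → fast++
(s=6,f=12) a[fast]=9=a[slow] dup → fast++

slow=6, fast=13, prefix=[3, 4, 6, 7, 8, 9]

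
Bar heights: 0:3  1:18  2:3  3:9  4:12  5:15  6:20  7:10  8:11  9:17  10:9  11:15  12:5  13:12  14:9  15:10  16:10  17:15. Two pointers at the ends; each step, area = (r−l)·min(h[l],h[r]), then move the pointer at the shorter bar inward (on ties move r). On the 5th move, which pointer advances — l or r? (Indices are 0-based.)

r

l=0 r=17: min(3,15)*17=51 best=51 *, l++
l=1 r=17: min(18,15)*16=240 best=240 *, r--
l=1 r=16: min(18,10)*15=150 best=240, r--
l=1 r=15: min(18,10)*14=140 best=240, r--
l=1 r=14: min(18,9)*13=117 best=240, r--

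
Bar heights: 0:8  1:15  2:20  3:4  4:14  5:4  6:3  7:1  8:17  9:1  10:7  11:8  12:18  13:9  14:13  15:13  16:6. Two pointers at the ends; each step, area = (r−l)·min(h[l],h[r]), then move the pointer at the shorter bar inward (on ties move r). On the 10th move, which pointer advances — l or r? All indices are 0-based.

r

[0,16] min(8,6)*16=96 best=96 * → r--
[0,15] min(8,13)*15=120 best=120 * → l++
[1,15] min(15,13)*14=182 best=182 * → r--
[1,14] min(15,13)*13=169 best=182 → r--
[1,13] min(15,9)*12=108 best=182 → r--
[1,12] min(15,18)*11=165 best=182 → l++
[2,12] min(20,18)*10=180 best=182 → r--
[2,11] min(20,8)*9=72 best=182 → r--
[2,10] min(20,7)*8=56 best=182 → r--
[2,9] min(20,1)*7=7 best=182 → r--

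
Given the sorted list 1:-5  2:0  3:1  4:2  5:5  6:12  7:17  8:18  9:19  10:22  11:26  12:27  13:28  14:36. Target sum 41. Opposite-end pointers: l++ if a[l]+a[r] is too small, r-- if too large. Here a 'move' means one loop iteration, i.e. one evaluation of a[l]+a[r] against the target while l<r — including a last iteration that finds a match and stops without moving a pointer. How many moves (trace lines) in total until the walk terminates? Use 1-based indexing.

5 moves

l=1 r=14: -5+36=31 <41, l++
l=2 r=14: 0+36=36 <41, l++
l=3 r=14: 1+36=37 <41, l++
l=4 r=14: 2+36=38 <41, l++
l=5 r=14: 5+36=41, found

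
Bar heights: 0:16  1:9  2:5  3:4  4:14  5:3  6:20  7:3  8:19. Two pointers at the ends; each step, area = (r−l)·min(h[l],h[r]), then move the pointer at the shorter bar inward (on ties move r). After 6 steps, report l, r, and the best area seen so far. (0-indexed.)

l=6, r=8, best area=128

[0,8] min(16,19)*8=128 best=128 * → l++
[1,8] min(9,19)*7=63 best=128 → l++
[2,8] min(5,19)*6=30 best=128 → l++
[3,8] min(4,19)*5=20 best=128 → l++
[4,8] min(14,19)*4=56 best=128 → l++
[5,8] min(3,19)*3=9 best=128 → l++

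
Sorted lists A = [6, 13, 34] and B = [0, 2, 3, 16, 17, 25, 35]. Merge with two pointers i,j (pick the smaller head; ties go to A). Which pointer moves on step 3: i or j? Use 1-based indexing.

j

i=1 j=1: A[i]=6>B[j]=0 take 0, j++
i=1 j=2: A[i]=6>B[j]=2 take 2, j++
i=1 j=3: A[i]=6>B[j]=3 take 3, j++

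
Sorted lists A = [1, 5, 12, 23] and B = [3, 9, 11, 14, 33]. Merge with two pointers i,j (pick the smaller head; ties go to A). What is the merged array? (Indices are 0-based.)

[1, 3, 5, 9, 11, 12, 14, 23, 33]

[i=0,j=0] A[i]=1<=B[j]=3 take 1 → i++
[i=1,j=0] A[i]=5>B[j]=3 take 3 → j++
[i=1,j=1] A[i]=5<=B[j]=9 take 5 → i++
[i=2,j=1] A[i]=12>B[j]=9 take 9 → j++
[i=2,j=2] A[i]=12>B[j]=11 take 11 → j++
[i=2,j=3] A[i]=12<=B[j]=14 take 12 → i++
[i=3,j=3] A[i]=23>B[j]=14 take 14 → j++
[i=3,j=4] A[i]=23<=B[j]=33 take 23 → i++
[i=4,j=4] A done, take B[j]=33 → j++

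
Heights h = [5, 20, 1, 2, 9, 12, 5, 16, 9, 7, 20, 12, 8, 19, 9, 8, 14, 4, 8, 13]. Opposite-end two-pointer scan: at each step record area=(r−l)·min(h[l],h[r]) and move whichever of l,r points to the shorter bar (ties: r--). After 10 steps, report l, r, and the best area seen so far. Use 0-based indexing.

l=0 r=19: min(5,13)*19=95 best=95 *, l++
l=1 r=19: min(20,13)*18=234 best=234 *, r--
l=1 r=18: min(20,8)*17=136 best=234, r--
l=1 r=17: min(20,4)*16=64 best=234, r--
l=1 r=16: min(20,14)*15=210 best=234, r--
l=1 r=15: min(20,8)*14=112 best=234, r--
l=1 r=14: min(20,9)*13=117 best=234, r--
l=1 r=13: min(20,19)*12=228 best=234, r--
l=1 r=12: min(20,8)*11=88 best=234, r--
l=1 r=11: min(20,12)*10=120 best=234, r--

l=1, r=10, best area=234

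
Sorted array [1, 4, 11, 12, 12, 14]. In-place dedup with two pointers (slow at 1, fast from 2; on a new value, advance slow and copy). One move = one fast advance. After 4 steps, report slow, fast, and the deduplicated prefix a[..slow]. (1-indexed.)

(s=1,f=2) a[fast]=4≠a[slow]=1 write a[2]=4 → slow++,fast++
(s=2,f=3) a[fast]=11≠a[slow]=4 write a[3]=11 → slow++,fast++
(s=3,f=4) a[fast]=12≠a[slow]=11 write a[4]=12 → slow++,fast++
(s=4,f=5) a[fast]=12=a[slow] dup → fast++

slow=4, fast=6, prefix=[1, 4, 11, 12]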